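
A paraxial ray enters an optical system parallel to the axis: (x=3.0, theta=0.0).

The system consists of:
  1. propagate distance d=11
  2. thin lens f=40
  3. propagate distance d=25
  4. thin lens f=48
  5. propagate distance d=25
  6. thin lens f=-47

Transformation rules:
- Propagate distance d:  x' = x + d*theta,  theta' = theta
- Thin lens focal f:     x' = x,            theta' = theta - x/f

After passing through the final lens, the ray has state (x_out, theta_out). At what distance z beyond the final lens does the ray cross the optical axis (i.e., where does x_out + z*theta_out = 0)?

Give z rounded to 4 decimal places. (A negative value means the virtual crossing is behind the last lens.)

Initial: x=3.0000 theta=0.0000
After 1 (propagate distance d=11): x=3.0000 theta=0.0000
After 2 (thin lens f=40): x=3.0000 theta=-0.0750
After 3 (propagate distance d=25): x=1.1250 theta=-0.0750
After 4 (thin lens f=48): x=1.1250 theta=-63/640 (≈-0.0984)
After 5 (propagate distance d=25): x=-171/128 (≈-1.3359) theta=-63/640 (≈-0.0984)
After 6 (thin lens f=-47): x=-171/128 (≈-1.3359) theta=-477/3760 (≈-0.1269)
z_focus = -x_out/theta_out = -(-171/128)/(-477/3760) = -4465/424 ≈ -10.5307
Rounded to 4 decimal places: z = -10.5307

Answer: -10.5307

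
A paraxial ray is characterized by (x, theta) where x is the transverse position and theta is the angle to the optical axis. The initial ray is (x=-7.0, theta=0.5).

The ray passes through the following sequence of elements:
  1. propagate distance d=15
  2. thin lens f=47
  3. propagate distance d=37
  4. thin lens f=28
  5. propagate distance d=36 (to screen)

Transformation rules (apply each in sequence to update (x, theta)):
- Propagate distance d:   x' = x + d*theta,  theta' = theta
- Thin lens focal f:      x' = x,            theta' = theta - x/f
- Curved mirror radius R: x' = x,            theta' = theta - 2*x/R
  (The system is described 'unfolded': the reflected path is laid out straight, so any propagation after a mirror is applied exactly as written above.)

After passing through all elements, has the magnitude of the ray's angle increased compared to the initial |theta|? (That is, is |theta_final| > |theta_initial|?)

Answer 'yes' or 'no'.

Initial: x=-7.0000 theta=0.5000
After 1 (propagate distance d=15): x=0.5000 theta=0.5000
After 2 (thin lens f=47): x=0.5000 theta=23/47 (≈0.4894)
After 3 (propagate distance d=37): x=1749/94 (≈18.6064) theta=23/47 (≈0.4894)
After 4 (thin lens f=28): x=1749/94 (≈18.6064) theta=-461/2632 (≈-0.1752)
After 5 (propagate distance d=36 (to screen)): x=4047/329 (≈12.3009) theta=-461/2632 (≈-0.1752)
|theta_initial|=0.5000 |theta_final|=461/2632 (≈0.1752) -> not increased

Answer: no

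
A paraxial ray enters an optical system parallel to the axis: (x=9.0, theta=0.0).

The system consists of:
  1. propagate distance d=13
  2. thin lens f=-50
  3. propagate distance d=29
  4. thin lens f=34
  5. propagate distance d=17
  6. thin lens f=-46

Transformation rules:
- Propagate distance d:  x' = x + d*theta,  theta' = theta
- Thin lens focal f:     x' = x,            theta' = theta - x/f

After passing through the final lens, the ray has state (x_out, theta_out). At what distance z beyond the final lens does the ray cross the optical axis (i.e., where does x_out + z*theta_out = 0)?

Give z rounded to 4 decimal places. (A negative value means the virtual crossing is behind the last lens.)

Answer: 593.0604

Derivation:
Initial: x=9.0000 theta=0.0000
After 1 (propagate distance d=13): x=9.0000 theta=0.0000
After 2 (thin lens f=-50): x=9.0000 theta=0.1800
After 3 (propagate distance d=29): x=14.2200 theta=0.1800
After 4 (thin lens f=34): x=14.2200 theta=-81/340 (≈-0.2382)
After 5 (propagate distance d=17): x=10.1700 theta=-81/340 (≈-0.2382)
After 6 (thin lens f=-46): x=10.1700 theta=-1341/78200 (≈-0.0171)
z_focus = -x_out/theta_out = -(10.1700)/(-1341/78200) = 88366/149 ≈ 593.0604
Rounded to 4 decimal places: z = 593.0604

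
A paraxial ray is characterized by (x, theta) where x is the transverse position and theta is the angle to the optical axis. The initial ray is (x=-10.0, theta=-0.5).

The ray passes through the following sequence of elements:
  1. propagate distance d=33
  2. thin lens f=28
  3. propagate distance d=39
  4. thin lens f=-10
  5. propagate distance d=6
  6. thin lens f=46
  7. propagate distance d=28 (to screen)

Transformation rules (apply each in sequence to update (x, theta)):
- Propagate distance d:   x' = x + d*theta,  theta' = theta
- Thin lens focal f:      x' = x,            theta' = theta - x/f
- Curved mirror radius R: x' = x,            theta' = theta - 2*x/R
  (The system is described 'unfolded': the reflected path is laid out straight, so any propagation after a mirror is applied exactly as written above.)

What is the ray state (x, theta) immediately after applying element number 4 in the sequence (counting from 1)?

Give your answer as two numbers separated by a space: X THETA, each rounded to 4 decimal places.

Initial: x=-10.0000 theta=-0.5000
After 1 (propagate distance d=33): x=-26.5000 theta=-0.5000
After 2 (thin lens f=28): x=-26.5000 theta=25/56 (≈0.4464)
After 3 (propagate distance d=39): x=-509/56 (≈-9.0893) theta=25/56 (≈0.4464)
After 4 (thin lens f=-10): x=-509/56 (≈-9.0893) theta=-0.4625
Rounded to 4 decimal places: x = -9.0893, theta = -0.4625

Answer: -9.0893 -0.4625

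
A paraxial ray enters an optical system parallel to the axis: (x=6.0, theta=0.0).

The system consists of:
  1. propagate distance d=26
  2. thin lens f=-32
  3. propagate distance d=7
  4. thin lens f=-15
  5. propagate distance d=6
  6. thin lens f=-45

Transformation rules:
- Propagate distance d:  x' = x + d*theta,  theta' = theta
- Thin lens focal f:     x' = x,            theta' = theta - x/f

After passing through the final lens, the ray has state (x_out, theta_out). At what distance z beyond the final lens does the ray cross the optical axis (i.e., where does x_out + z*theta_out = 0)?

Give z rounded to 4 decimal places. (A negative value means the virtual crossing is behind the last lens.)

Initial: x=6.0000 theta=0.0000
After 1 (propagate distance d=26): x=6.0000 theta=0.0000
After 2 (thin lens f=-32): x=6.0000 theta=0.1875
After 3 (propagate distance d=7): x=7.3125 theta=0.1875
After 4 (thin lens f=-15): x=7.3125 theta=0.6750
After 5 (propagate distance d=6): x=11.3625 theta=0.6750
After 6 (thin lens f=-45): x=11.3625 theta=0.9275
z_focus = -x_out/theta_out = -(11.3625)/(0.9275) = -4545/371 ≈ -12.2507
Rounded to 4 decimal places: z = -12.2507

Answer: -12.2507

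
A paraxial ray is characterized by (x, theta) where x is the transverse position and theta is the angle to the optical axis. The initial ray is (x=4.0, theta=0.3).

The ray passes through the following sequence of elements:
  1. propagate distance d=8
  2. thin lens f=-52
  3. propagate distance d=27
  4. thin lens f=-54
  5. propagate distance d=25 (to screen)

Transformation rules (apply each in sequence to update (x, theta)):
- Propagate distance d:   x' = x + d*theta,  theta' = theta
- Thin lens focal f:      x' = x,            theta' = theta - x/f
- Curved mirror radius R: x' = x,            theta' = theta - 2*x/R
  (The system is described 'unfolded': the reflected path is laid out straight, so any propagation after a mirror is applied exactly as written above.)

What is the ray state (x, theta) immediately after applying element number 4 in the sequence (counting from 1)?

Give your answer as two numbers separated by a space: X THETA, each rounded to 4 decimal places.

Initial: x=4.0000 theta=0.3000
After 1 (propagate distance d=8): x=6.4000 theta=0.3000
After 2 (thin lens f=-52): x=6.4000 theta=11/26 (≈0.4231)
After 3 (propagate distance d=27): x=2317/130 (≈17.8231) theta=11/26 (≈0.4231)
After 4 (thin lens f=-54): x=2317/130 (≈17.8231) theta=5287/7020 (≈0.7531)
Rounded to 4 decimal places: x = 17.8231, theta = 0.7531

Answer: 17.8231 0.7531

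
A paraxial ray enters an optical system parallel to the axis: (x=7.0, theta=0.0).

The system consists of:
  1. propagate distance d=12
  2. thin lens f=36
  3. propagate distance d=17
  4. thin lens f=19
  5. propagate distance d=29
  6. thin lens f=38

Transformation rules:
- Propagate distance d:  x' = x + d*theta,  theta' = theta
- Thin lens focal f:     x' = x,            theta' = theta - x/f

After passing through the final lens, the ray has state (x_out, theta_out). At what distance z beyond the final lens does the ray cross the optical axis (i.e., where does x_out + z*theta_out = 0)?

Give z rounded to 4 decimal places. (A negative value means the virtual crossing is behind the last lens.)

Initial: x=7.0000 theta=0.0000
After 1 (propagate distance d=12): x=7.0000 theta=0.0000
After 2 (thin lens f=36): x=7.0000 theta=-7/36 (≈-0.1944)
After 3 (propagate distance d=17): x=133/36 (≈3.6944) theta=-7/36 (≈-0.1944)
After 4 (thin lens f=19): x=133/36 (≈3.6944) theta=-7/18 (≈-0.3889)
After 5 (propagate distance d=29): x=-91/12 (≈-7.5833) theta=-7/18 (≈-0.3889)
After 6 (thin lens f=38): x=-91/12 (≈-7.5833) theta=-259/1368 (≈-0.1893)
z_focus = -x_out/theta_out = -(-91/12)/(-259/1368) = -1482/37 ≈ -40.0541
Rounded to 4 decimal places: z = -40.0541

Answer: -40.0541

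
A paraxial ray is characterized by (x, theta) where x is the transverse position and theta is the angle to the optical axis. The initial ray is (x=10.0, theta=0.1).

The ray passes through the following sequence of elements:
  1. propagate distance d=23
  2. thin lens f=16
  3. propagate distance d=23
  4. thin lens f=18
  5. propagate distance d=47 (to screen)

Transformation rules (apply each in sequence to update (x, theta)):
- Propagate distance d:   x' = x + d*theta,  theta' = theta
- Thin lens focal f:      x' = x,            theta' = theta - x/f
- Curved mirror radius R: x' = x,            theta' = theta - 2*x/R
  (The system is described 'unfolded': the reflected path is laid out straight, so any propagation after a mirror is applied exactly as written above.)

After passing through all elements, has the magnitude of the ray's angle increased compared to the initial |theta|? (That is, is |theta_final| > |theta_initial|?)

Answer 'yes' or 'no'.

Answer: yes

Derivation:
Initial: x=10.0000 theta=0.1000
After 1 (propagate distance d=23): x=12.3000 theta=0.1000
After 2 (thin lens f=16): x=12.3000 theta=-107/160 (≈-0.6688)
After 3 (propagate distance d=23): x=-493/160 (≈-3.0813) theta=-107/160 (≈-0.6688)
After 4 (thin lens f=18): x=-493/160 (≈-3.0813) theta=-1433/2880 (≈-0.4976)
After 5 (propagate distance d=47 (to screen)): x=-15245/576 (≈-26.4670) theta=-1433/2880 (≈-0.4976)
|theta_initial|=0.1000 |theta_final|=1433/2880 (≈0.4976) -> increased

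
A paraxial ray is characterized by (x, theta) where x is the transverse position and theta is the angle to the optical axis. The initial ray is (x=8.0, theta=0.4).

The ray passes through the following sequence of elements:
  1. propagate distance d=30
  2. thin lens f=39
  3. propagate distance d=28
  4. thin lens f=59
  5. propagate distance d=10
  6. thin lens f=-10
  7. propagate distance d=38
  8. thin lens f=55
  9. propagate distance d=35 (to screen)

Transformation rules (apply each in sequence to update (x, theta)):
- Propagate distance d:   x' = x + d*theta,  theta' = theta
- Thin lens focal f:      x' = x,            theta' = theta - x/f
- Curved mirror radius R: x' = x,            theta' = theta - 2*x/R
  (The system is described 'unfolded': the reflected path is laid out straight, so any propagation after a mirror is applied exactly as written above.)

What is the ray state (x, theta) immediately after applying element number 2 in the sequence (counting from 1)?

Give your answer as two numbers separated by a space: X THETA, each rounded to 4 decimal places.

Initial: x=8.0000 theta=0.4000
After 1 (propagate distance d=30): x=20.0000 theta=0.4000
After 2 (thin lens f=39): x=20.0000 theta=-22/195 (≈-0.1128)
Rounded to 4 decimal places: x = 20.0000, theta = -0.1128

Answer: 20.0000 -0.1128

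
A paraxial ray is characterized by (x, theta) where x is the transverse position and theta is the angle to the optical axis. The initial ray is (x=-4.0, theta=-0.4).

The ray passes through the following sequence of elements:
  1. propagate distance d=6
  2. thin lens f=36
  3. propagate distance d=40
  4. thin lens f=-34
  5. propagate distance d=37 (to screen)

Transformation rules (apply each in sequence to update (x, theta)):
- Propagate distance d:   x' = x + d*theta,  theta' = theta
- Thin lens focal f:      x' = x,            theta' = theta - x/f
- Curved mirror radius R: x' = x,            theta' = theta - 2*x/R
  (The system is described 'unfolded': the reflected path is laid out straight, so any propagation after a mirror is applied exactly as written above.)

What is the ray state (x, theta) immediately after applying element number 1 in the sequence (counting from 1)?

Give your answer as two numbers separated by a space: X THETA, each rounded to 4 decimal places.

Initial: x=-4.0000 theta=-0.4000
After 1 (propagate distance d=6): x=-6.4000 theta=-0.4000
Rounded to 4 decimal places: x = -6.4000, theta = -0.4000

Answer: -6.4000 -0.4000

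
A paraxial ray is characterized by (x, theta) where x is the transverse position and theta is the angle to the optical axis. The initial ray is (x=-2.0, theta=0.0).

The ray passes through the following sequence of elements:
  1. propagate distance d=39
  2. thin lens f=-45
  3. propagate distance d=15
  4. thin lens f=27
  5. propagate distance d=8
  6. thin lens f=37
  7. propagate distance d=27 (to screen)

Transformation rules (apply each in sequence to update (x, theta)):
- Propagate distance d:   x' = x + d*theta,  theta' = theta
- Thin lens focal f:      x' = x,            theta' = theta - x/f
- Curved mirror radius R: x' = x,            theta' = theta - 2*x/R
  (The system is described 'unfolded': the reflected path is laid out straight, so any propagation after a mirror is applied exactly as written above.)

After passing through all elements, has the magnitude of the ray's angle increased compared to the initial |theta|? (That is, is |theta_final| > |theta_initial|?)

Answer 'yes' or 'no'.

Initial: x=-2.0000 theta=0.0000
After 1 (propagate distance d=39): x=-2.0000 theta=0.0000
After 2 (thin lens f=-45): x=-2.0000 theta=-2/45 (≈-0.0444)
After 3 (propagate distance d=15): x=-8/3 (≈-2.6667) theta=-2/45 (≈-0.0444)
After 4 (thin lens f=27): x=-8/3 (≈-2.6667) theta=22/405 (≈0.0543)
After 5 (propagate distance d=8): x=-904/405 (≈-2.2321) theta=22/405 (≈0.0543)
After 6 (thin lens f=37): x=-904/405 (≈-2.2321) theta=1718/14985 (≈0.1146)
After 7 (propagate distance d=27 (to screen)): x=12938/14985 (≈0.8634) theta=1718/14985 (≈0.1146)
|theta_initial|=0.0000 |theta_final|=1718/14985 (≈0.1146) -> increased

Answer: yes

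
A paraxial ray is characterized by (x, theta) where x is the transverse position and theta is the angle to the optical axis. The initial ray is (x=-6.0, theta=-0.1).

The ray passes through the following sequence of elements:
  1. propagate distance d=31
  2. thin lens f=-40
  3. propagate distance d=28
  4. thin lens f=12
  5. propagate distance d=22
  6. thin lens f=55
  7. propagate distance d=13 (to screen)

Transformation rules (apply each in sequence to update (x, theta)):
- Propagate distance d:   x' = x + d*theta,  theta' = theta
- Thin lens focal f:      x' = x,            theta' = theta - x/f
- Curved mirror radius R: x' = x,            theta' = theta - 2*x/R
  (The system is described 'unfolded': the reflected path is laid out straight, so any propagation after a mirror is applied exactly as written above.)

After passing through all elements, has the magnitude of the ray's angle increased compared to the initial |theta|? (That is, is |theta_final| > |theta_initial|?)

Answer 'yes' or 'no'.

Initial: x=-6.0000 theta=-0.1000
After 1 (propagate distance d=31): x=-9.1000 theta=-0.1000
After 2 (thin lens f=-40): x=-9.1000 theta=-0.3275
After 3 (propagate distance d=28): x=-18.2700 theta=-0.3275
After 4 (thin lens f=12): x=-18.2700 theta=1.1950
After 5 (propagate distance d=22): x=8.0200 theta=1.1950
After 6 (thin lens f=55): x=8.0200 theta=11541/11000 (≈1.0492)
After 7 (propagate distance d=13 (to screen)): x=238253/11000 (≈21.6594) theta=11541/11000 (≈1.0492)
|theta_initial|=0.1000 |theta_final|=11541/11000 (≈1.0492) -> increased

Answer: yes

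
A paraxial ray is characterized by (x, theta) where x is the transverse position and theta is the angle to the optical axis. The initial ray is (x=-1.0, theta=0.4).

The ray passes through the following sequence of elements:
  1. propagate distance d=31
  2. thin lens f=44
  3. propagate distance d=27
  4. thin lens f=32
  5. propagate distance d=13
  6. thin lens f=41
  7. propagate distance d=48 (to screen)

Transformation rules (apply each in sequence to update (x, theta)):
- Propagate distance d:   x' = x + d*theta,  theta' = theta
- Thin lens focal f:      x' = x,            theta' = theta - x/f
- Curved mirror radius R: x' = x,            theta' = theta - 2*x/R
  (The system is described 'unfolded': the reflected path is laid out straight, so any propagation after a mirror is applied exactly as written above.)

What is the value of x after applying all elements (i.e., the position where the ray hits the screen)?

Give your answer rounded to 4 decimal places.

Initial: x=-1.0000 theta=0.4000
After 1 (propagate distance d=31): x=11.4000 theta=0.4000
After 2 (thin lens f=44): x=11.4000 theta=31/220 (≈0.1409)
After 3 (propagate distance d=27): x=669/44 (≈15.2045) theta=31/220 (≈0.1409)
After 4 (thin lens f=32): x=669/44 (≈15.2045) theta=-2353/7040 (≈-0.3342)
After 5 (propagate distance d=13): x=76451/7040 (≈10.8595) theta=-2353/7040 (≈-0.3342)
After 6 (thin lens f=41): x=76451/7040 (≈10.8595) theta=-43231/72160 (≈-0.5991)
After 7 (propagate distance d=48 (to screen)): x=-5165861/288640 (≈-17.8972) theta=-43231/72160 (≈-0.5991)
Rounded to 4 decimal places: x = -17.8972

Answer: -17.8972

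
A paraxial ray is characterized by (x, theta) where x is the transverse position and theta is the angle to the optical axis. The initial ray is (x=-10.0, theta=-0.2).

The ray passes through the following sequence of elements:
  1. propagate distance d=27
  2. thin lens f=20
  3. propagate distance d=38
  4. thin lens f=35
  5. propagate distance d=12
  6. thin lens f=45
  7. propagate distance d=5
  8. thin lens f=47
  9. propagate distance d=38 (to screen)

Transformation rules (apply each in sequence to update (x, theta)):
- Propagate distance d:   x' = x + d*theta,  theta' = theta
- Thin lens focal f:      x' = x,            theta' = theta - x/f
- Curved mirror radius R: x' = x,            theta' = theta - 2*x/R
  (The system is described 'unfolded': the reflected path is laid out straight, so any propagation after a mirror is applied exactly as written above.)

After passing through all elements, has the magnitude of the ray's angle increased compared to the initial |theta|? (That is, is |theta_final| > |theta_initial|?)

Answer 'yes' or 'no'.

Answer: no

Derivation:
Initial: x=-10.0000 theta=-0.2000
After 1 (propagate distance d=27): x=-15.4000 theta=-0.2000
After 2 (thin lens f=20): x=-15.4000 theta=0.5700
After 3 (propagate distance d=38): x=6.2600 theta=0.5700
After 4 (thin lens f=35): x=6.2600 theta=1369/3500 (≈0.3911)
After 5 (propagate distance d=12): x=19169/1750 (≈10.9537) theta=1369/3500 (≈0.3911)
After 6 (thin lens f=45): x=19169/1750 (≈10.9537) theta=23267/157500 (≈0.1477)
After 7 (propagate distance d=5): x=368309/31500 (≈11.6923) theta=23267/157500 (≈0.1477)
After 8 (thin lens f=47): x=368309/31500 (≈11.6923) theta=-62333/616875 (≈-0.1010)
After 9 (propagate distance d=38 (to screen)): x=58128767/7402500 (≈7.8526) theta=-62333/616875 (≈-0.1010)
|theta_initial|=0.2000 |theta_final|=62333/616875 (≈0.1010) -> not increased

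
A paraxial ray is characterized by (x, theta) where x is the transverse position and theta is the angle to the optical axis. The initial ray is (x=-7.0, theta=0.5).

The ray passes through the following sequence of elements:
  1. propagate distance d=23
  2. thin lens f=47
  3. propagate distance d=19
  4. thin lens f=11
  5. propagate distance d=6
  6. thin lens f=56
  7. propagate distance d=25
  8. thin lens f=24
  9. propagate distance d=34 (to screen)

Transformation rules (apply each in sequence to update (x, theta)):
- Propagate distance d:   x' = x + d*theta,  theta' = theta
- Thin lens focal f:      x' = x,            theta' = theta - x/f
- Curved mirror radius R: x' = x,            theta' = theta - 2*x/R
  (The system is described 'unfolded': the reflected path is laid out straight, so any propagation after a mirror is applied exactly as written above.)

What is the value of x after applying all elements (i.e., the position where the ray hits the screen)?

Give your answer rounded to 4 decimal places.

Initial: x=-7.0000 theta=0.5000
After 1 (propagate distance d=23): x=4.5000 theta=0.5000
After 2 (thin lens f=47): x=4.5000 theta=19/47 (≈0.4043)
After 3 (propagate distance d=19): x=1145/94 (≈12.1809) theta=19/47 (≈0.4043)
After 4 (thin lens f=11): x=1145/94 (≈12.1809) theta=-727/1034 (≈-0.7031)
After 5 (propagate distance d=6): x=8233/1034 (≈7.9623) theta=-727/1034 (≈-0.7031)
After 6 (thin lens f=56): x=8233/1034 (≈7.9623) theta=-48945/57904 (≈-0.8453)
After 7 (propagate distance d=25): x=-762577/57904 (≈-13.1697) theta=-48945/57904 (≈-0.8453)
After 8 (thin lens f=24): x=-762577/57904 (≈-13.1697) theta=-412103/1389696 (≈-0.2965)
After 9 (propagate distance d=34 (to screen)): x=-16156675/694848 (≈-23.2521) theta=-412103/1389696 (≈-0.2965)
Rounded to 4 decimal places: x = -23.2521

Answer: -23.2521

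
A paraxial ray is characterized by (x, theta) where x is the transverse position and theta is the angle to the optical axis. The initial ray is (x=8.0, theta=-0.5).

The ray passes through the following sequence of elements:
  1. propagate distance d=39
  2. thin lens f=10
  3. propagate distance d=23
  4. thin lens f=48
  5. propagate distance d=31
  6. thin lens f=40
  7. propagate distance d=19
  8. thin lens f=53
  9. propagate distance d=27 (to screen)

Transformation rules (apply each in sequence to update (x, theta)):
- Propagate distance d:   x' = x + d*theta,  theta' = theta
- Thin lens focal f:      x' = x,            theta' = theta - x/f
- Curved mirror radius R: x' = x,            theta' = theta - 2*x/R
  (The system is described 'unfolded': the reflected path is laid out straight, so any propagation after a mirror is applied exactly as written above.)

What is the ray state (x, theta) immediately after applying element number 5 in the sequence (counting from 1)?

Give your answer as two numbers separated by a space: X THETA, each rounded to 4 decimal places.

Answer: 21.3719 0.5781

Derivation:
Initial: x=8.0000 theta=-0.5000
After 1 (propagate distance d=39): x=-11.5000 theta=-0.5000
After 2 (thin lens f=10): x=-11.5000 theta=0.6500
After 3 (propagate distance d=23): x=3.4500 theta=0.6500
After 4 (thin lens f=48): x=3.4500 theta=37/64 (≈0.5781)
After 5 (propagate distance d=31): x=6839/320 (≈21.3719) theta=37/64 (≈0.5781)
Rounded to 4 decimal places: x = 21.3719, theta = 0.5781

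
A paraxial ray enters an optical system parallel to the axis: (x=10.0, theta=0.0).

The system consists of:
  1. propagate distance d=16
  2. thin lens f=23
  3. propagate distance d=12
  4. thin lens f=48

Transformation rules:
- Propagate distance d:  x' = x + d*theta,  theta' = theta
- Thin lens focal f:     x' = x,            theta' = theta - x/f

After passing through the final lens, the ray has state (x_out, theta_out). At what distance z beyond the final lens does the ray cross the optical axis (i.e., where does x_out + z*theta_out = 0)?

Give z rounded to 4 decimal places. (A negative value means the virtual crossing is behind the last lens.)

Initial: x=10.0000 theta=0.0000
After 1 (propagate distance d=16): x=10.0000 theta=0.0000
After 2 (thin lens f=23): x=10.0000 theta=-10/23 (≈-0.4348)
After 3 (propagate distance d=12): x=110/23 (≈4.7826) theta=-10/23 (≈-0.4348)
After 4 (thin lens f=48): x=110/23 (≈4.7826) theta=-295/552 (≈-0.5344)
z_focus = -x_out/theta_out = -(110/23)/(-295/552) = 528/59 ≈ 8.9492
Rounded to 4 decimal places: z = 8.9492

Answer: 8.9492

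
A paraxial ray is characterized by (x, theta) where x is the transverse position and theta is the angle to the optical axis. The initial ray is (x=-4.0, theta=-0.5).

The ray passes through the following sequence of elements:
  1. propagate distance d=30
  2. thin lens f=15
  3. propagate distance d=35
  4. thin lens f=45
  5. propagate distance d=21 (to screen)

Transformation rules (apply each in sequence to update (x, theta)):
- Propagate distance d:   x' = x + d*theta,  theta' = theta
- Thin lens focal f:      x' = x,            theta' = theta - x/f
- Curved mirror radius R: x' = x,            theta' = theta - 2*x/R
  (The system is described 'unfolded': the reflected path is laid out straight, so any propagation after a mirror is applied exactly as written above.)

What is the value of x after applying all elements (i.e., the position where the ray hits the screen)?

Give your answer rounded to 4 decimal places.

Initial: x=-4.0000 theta=-0.5000
After 1 (propagate distance d=30): x=-19.0000 theta=-0.5000
After 2 (thin lens f=15): x=-19.0000 theta=23/30 (≈0.7667)
After 3 (propagate distance d=35): x=47/6 (≈7.8333) theta=23/30 (≈0.7667)
After 4 (thin lens f=45): x=47/6 (≈7.8333) theta=16/27 (≈0.5926)
After 5 (propagate distance d=21 (to screen)): x=365/18 (≈20.2778) theta=16/27 (≈0.5926)
Rounded to 4 decimal places: x = 20.2778

Answer: 20.2778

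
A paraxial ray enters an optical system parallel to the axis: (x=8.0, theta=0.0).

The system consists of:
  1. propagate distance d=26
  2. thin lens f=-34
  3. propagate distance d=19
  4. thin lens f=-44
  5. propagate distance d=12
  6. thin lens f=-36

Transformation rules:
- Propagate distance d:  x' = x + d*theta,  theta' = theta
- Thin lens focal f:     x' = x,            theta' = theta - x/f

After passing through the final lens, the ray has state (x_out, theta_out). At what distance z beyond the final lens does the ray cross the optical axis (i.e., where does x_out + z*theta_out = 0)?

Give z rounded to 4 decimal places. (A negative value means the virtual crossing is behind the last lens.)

Answer: -18.0103

Derivation:
Initial: x=8.0000 theta=0.0000
After 1 (propagate distance d=26): x=8.0000 theta=0.0000
After 2 (thin lens f=-34): x=8.0000 theta=4/17 (≈0.2353)
After 3 (propagate distance d=19): x=212/17 (≈12.4706) theta=4/17 (≈0.2353)
After 4 (thin lens f=-44): x=212/17 (≈12.4706) theta=97/187 (≈0.5187)
After 5 (propagate distance d=12): x=3496/187 (≈18.6952) theta=97/187 (≈0.5187)
After 6 (thin lens f=-36): x=3496/187 (≈18.6952) theta=1747/1683 (≈1.0380)
z_focus = -x_out/theta_out = -(3496/187)/(1747/1683) = -31464/1747 ≈ -18.0103
Rounded to 4 decimal places: z = -18.0103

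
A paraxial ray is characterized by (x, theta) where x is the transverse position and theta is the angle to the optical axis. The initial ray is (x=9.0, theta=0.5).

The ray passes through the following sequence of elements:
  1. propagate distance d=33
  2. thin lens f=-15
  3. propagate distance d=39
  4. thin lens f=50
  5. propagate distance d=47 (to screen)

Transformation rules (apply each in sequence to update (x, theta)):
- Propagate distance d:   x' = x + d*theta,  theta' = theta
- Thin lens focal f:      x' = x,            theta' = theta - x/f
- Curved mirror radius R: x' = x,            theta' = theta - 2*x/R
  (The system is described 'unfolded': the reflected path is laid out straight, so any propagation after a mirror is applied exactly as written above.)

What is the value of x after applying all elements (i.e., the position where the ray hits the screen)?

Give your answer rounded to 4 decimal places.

Answer: 110.0780

Derivation:
Initial: x=9.0000 theta=0.5000
After 1 (propagate distance d=33): x=25.5000 theta=0.5000
After 2 (thin lens f=-15): x=25.5000 theta=2.2000
After 3 (propagate distance d=39): x=111.3000 theta=2.2000
After 4 (thin lens f=50): x=111.3000 theta=-0.0260
After 5 (propagate distance d=47 (to screen)): x=110.0780 theta=-0.0260
Rounded to 4 decimal places: x = 110.0780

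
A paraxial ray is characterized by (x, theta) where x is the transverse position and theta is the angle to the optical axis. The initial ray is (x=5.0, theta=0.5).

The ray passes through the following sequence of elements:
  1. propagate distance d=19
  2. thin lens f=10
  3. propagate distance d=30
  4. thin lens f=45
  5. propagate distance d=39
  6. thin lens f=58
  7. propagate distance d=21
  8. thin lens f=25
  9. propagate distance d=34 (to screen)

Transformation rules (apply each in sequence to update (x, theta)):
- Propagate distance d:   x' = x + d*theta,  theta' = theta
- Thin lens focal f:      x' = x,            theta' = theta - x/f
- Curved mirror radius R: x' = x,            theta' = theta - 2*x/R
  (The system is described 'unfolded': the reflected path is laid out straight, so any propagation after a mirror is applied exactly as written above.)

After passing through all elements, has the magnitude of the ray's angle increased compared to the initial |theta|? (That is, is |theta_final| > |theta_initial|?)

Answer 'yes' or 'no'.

Answer: yes

Derivation:
Initial: x=5.0000 theta=0.5000
After 1 (propagate distance d=19): x=14.5000 theta=0.5000
After 2 (thin lens f=10): x=14.5000 theta=-0.9500
After 3 (propagate distance d=30): x=-14.0000 theta=-0.9500
After 4 (thin lens f=45): x=-14.0000 theta=-23/36 (≈-0.6389)
After 5 (propagate distance d=39): x=-467/12 (≈-38.9167) theta=-23/36 (≈-0.6389)
After 6 (thin lens f=58): x=-467/12 (≈-38.9167) theta=67/2088 (≈0.0321)
After 7 (propagate distance d=21): x=-26617/696 (≈-38.2428) theta=67/2088 (≈0.0321)
After 8 (thin lens f=25): x=-26617/696 (≈-38.2428) theta=40763/26100 (≈1.5618)
After 9 (propagate distance d=34 (to screen)): x=775609/52200 (≈14.8584) theta=40763/26100 (≈1.5618)
|theta_initial|=0.5000 |theta_final|=40763/26100 (≈1.5618) -> increased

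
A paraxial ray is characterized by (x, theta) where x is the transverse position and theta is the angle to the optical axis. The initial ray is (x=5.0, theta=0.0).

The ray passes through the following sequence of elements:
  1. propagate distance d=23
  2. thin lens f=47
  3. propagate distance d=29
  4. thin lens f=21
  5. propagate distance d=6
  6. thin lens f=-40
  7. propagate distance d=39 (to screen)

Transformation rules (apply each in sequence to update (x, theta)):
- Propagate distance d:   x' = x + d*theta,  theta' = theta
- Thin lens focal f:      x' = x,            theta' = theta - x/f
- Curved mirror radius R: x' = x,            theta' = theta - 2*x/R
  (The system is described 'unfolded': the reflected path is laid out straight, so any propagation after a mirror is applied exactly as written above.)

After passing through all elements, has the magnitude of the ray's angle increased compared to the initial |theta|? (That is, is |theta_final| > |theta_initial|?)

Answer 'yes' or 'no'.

Initial: x=5.0000 theta=0.0000
After 1 (propagate distance d=23): x=5.0000 theta=0.0000
After 2 (thin lens f=47): x=5.0000 theta=-5/47 (≈-0.1064)
After 3 (propagate distance d=29): x=90/47 (≈1.9149) theta=-5/47 (≈-0.1064)
After 4 (thin lens f=21): x=90/47 (≈1.9149) theta=-65/329 (≈-0.1976)
After 5 (propagate distance d=6): x=240/329 (≈0.7295) theta=-65/329 (≈-0.1976)
After 6 (thin lens f=-40): x=240/329 (≈0.7295) theta=-59/329 (≈-0.1793)
After 7 (propagate distance d=39 (to screen)): x=-2061/329 (≈-6.2644) theta=-59/329 (≈-0.1793)
|theta_initial|=0.0000 |theta_final|=59/329 (≈0.1793) -> increased

Answer: yes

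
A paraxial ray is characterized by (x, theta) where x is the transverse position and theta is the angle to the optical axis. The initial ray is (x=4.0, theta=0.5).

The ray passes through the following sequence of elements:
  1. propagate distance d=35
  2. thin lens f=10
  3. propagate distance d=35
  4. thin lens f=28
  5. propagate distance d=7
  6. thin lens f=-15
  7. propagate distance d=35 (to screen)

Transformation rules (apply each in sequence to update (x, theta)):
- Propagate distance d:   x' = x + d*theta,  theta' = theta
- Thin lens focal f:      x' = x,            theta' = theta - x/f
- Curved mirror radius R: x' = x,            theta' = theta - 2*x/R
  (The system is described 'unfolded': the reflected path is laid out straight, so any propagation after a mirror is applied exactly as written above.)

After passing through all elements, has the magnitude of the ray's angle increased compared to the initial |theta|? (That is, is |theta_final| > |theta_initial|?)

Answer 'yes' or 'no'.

Initial: x=4.0000 theta=0.5000
After 1 (propagate distance d=35): x=21.5000 theta=0.5000
After 2 (thin lens f=10): x=21.5000 theta=-1.6500
After 3 (propagate distance d=35): x=-36.2500 theta=-1.6500
After 4 (thin lens f=28): x=-36.2500 theta=-199/560 (≈-0.3554)
After 5 (propagate distance d=7): x=-38.7375 theta=-199/560 (≈-0.3554)
After 6 (thin lens f=-15): x=-38.7375 theta=-4113/1400 (≈-2.9379)
After 7 (propagate distance d=35 (to screen)): x=-141.5625 theta=-4113/1400 (≈-2.9379)
|theta_initial|=0.5000 |theta_final|=4113/1400 (≈2.9379) -> increased

Answer: yes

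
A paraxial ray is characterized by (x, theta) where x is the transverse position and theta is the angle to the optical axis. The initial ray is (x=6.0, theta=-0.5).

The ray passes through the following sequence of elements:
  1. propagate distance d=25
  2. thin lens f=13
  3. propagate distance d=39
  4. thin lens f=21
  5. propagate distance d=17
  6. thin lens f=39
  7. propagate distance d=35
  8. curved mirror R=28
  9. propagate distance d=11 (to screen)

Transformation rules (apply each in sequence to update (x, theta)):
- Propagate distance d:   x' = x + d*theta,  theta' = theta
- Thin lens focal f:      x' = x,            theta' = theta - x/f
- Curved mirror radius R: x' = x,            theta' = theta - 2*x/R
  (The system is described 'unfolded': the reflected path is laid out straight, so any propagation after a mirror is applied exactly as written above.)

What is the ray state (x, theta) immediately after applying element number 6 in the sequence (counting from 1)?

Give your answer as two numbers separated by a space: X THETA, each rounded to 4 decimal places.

Answer: -1.2381 0.3413

Derivation:
Initial: x=6.0000 theta=-0.5000
After 1 (propagate distance d=25): x=-6.5000 theta=-0.5000
After 2 (thin lens f=13): x=-6.5000 theta=0.0000
After 3 (propagate distance d=39): x=-6.5000 theta=0.0000
After 4 (thin lens f=21): x=-6.5000 theta=13/42 (≈0.3095)
After 5 (propagate distance d=17): x=-26/21 (≈-1.2381) theta=13/42 (≈0.3095)
After 6 (thin lens f=39): x=-26/21 (≈-1.2381) theta=43/126 (≈0.3413)
Rounded to 4 decimal places: x = -1.2381, theta = 0.3413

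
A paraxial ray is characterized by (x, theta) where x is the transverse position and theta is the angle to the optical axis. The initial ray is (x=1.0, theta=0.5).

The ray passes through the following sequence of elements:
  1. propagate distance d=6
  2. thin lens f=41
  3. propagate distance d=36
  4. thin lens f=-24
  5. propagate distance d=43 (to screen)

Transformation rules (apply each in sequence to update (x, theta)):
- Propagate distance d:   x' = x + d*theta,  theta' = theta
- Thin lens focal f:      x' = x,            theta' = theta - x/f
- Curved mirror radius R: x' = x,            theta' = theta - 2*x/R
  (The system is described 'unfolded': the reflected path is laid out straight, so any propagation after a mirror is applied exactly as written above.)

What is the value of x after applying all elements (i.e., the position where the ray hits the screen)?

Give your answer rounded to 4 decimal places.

Answer: 68.9167

Derivation:
Initial: x=1.0000 theta=0.5000
After 1 (propagate distance d=6): x=4.0000 theta=0.5000
After 2 (thin lens f=41): x=4.0000 theta=33/82 (≈0.4024)
After 3 (propagate distance d=36): x=758/41 (≈18.4878) theta=33/82 (≈0.4024)
After 4 (thin lens f=-24): x=758/41 (≈18.4878) theta=577/492 (≈1.1728)
After 5 (propagate distance d=43 (to screen)): x=827/12 (≈68.9167) theta=577/492 (≈1.1728)
Rounded to 4 decimal places: x = 68.9167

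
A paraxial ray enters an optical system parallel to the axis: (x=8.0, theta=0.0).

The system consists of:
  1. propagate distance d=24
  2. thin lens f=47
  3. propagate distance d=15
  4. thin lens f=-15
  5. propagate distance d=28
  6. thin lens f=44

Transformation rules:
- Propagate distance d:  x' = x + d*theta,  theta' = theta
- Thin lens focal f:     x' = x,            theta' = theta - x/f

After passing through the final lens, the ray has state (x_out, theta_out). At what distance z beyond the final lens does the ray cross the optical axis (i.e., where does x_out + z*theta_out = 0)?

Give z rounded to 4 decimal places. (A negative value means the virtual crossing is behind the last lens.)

Initial: x=8.0000 theta=0.0000
After 1 (propagate distance d=24): x=8.0000 theta=0.0000
After 2 (thin lens f=47): x=8.0000 theta=-8/47 (≈-0.1702)
After 3 (propagate distance d=15): x=256/47 (≈5.4468) theta=-8/47 (≈-0.1702)
After 4 (thin lens f=-15): x=256/47 (≈5.4468) theta=136/705 (≈0.1929)
After 5 (propagate distance d=28): x=7648/705 (≈10.8482) theta=136/705 (≈0.1929)
After 6 (thin lens f=44): x=7648/705 (≈10.8482) theta=-416/7755 (≈-0.0536)
z_focus = -x_out/theta_out = -(7648/705)/(-416/7755) = 2629/13 ≈ 202.2308
Rounded to 4 decimal places: z = 202.2308

Answer: 202.2308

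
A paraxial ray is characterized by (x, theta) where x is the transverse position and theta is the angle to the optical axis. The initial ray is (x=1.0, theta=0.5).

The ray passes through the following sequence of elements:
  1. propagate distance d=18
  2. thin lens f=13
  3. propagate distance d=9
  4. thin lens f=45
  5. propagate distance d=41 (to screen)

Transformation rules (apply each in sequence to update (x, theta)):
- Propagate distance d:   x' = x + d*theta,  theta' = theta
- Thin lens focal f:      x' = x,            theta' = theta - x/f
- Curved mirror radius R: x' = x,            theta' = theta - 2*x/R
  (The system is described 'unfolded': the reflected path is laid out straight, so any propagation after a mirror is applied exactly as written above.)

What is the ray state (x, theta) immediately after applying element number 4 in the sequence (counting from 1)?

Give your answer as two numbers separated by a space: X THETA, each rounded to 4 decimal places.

Initial: x=1.0000 theta=0.5000
After 1 (propagate distance d=18): x=10.0000 theta=0.5000
After 2 (thin lens f=13): x=10.0000 theta=-7/26 (≈-0.2692)
After 3 (propagate distance d=9): x=197/26 (≈7.5769) theta=-7/26 (≈-0.2692)
After 4 (thin lens f=45): x=197/26 (≈7.5769) theta=-256/585 (≈-0.4376)
Rounded to 4 decimal places: x = 7.5769, theta = -0.4376

Answer: 7.5769 -0.4376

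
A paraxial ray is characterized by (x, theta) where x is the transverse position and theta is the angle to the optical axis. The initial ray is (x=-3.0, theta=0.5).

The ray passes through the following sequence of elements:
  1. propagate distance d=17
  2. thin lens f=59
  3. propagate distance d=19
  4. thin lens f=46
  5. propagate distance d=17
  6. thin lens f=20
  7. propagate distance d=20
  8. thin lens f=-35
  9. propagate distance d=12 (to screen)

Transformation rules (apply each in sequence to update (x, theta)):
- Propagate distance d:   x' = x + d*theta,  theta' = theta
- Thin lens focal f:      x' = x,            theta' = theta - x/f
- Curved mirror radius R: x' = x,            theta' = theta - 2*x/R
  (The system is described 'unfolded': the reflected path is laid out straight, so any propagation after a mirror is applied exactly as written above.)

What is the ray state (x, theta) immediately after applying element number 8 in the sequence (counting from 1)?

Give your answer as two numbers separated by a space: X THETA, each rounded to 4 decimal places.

Initial: x=-3.0000 theta=0.5000
After 1 (propagate distance d=17): x=5.5000 theta=0.5000
After 2 (thin lens f=59): x=5.5000 theta=24/59 (≈0.4068)
After 3 (propagate distance d=19): x=1561/118 (≈13.2288) theta=24/59 (≈0.4068)
After 4 (thin lens f=46): x=1561/118 (≈13.2288) theta=647/5428 (≈0.1192)
After 5 (propagate distance d=17): x=82805/5428 (≈15.2552) theta=647/5428 (≈0.1192)
After 6 (thin lens f=20): x=82805/5428 (≈15.2552) theta=-13973/21712 (≈-0.6436)
After 7 (propagate distance d=20): x=3235/1357 (≈2.3839) theta=-13973/21712 (≈-0.6436)
After 8 (thin lens f=-35): x=3235/1357 (≈2.3839) theta=-87459/151984 (≈-0.5754)
Rounded to 4 decimal places: x = 2.3839, theta = -0.5754

Answer: 2.3839 -0.5754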